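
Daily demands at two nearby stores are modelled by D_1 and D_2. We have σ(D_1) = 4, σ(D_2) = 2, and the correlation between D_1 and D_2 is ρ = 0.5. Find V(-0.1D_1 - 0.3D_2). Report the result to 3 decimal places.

0.760

V(D_1) = (4)² = 16;  V(D_2) = (2)² = 4
Cov(D_1,D_2) = ρ·σ(D_1)·σ(D_2) = 0.5·4·2 = 4
V(-0.1D_1 - 0.3D_2) = (-0.1)²·V(D_1) + (-0.3)²·V(D_2) + 2·(-0.1)·(-0.3)·Cov(D_1,D_2)
= 0.01·16 + 0.09·4 + 0.06·4 = 0.76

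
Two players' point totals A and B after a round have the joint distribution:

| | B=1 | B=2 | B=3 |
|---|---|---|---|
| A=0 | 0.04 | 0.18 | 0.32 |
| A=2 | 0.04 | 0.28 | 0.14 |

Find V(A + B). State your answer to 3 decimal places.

1.090

E[A] = 0.92,  E[B] = 2.38,  E[AB] = 2.04
V(A) = 1.84 − (0.92)² = 0.9936;  V(B) = 6.06 − (2.38)² = 0.3956
cov(A,B) = 2.04 − (0.92)(2.38) = -0.1496
V(A + B) = (1)²·0.9936 + (1)²·0.3956 + 2·(1)·(1)·-0.1496 = 1.09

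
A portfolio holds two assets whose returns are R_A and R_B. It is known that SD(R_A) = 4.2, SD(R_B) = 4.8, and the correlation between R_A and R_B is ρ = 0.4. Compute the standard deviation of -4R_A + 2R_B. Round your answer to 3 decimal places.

15.664

V(R_A) = (4.2)² = 17.64;  V(R_B) = (4.8)² = 23.04
cov(R_A,R_B) = ρ·SD(R_A)·SD(R_B) = 0.4·4.2·4.8 = 8.064
V(-4R_A + 2R_B) = (-4)²·V(R_A) + (2)²·V(R_B) + 2·(-4)·(2)·cov(R_A,R_B)
= 16·17.64 + 4·23.04 + -16·8.064 = 245.376
SD(-4R_A + 2R_B) = √245.376 ≈ 15.664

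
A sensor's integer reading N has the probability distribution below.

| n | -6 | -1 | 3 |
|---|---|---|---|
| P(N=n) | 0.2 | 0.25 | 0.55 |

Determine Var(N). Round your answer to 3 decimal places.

E[N] = (-6)(0.2) + (-1)(0.25) + (3)(0.55) = 0.2
E[N²] = (-6)²(0.2) + (-1)²(0.25) + (3)²(0.55) = 12.4
Var(N) = E[N²] − (E[N])² = 12.4 − (0.2)² = 12.36

12.360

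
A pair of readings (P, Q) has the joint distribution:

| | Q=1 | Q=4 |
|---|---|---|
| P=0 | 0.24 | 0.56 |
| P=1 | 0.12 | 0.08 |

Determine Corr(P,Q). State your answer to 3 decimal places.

-0.250

E[P] = 0.2,  E[Q] = 2.92
E[PQ] = 0.44
cov(P,Q) = E[PQ] − E[P]E[Q] = 0.44 − (0.2)(2.92) = -0.144
Var(P) = 0.16,  Var(Q) = 2.0736
ρ = -0.144 / √(0.16·2.0736) ≈ -0.250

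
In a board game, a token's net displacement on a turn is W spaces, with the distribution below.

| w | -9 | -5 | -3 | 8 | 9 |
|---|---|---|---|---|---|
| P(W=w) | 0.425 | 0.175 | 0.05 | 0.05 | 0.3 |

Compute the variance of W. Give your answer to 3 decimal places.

E[W] = (-9)(0.425) + (-5)(0.175) + (-3)(0.05) + (8)(0.05) + (9)(0.3) = -1.75
E[W²] = (-9)²(0.425) + (-5)²(0.175) + (-3)²(0.05) + (8)²(0.05) + (9)²(0.3) = 66.75
Var(W) = E[W²] − (E[W])² = 66.75 − (-1.75)² = 63.6875

63.688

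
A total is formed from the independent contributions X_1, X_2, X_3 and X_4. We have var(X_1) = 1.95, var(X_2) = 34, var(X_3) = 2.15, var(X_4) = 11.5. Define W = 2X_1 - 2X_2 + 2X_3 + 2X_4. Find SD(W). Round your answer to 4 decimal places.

14.0855

By independence, var(W) = (2)²var(X_1) + (-2)²var(X_2) + (2)²var(X_3) + (2)²var(X_4)
= (2)²·1.95 + (-2)²·34 + (2)²·2.15 + (2)²·11.5 = 198.4
SD(W) = √198.4 ≈ 14.0855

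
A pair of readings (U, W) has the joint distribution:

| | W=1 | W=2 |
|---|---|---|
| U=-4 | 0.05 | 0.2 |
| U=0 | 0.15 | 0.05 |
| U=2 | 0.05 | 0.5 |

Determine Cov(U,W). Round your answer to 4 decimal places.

0.1250

E[U] = 0.1,  E[W] = 1.75
E[UW] = 0.3
Cov(U,W) = E[UW] − E[U]E[W] = 0.3 − (0.1)(1.75) = 0.125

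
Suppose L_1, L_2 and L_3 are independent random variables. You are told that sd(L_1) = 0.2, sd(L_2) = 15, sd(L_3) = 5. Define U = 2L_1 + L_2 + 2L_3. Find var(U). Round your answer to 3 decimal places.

var(L_1) = 0.04, var(L_2) = 225, var(L_3) = 25
By independence, var(U) = (2)²var(L_1) + (1)²var(L_2) + (2)²var(L_3)
= (2)²·0.04 + (1)²·225 + (2)²·25 = 325.16

325.160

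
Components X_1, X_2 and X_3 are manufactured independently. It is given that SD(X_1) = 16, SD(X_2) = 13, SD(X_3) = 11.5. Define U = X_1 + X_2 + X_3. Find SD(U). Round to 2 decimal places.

V(X_1) = 256, V(X_2) = 169, V(X_3) = 132.25
By independence, V(U) = (1)²V(X_1) + (1)²V(X_2) + (1)²V(X_3)
= (1)²·256 + (1)²·169 + (1)²·132.25 = 557.25
SD(U) = √557.25 ≈ 23.61

23.61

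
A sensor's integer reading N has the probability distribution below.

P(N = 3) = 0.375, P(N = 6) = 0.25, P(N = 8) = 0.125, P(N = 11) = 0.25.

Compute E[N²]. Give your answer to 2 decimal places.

E[N²] = (3)²(0.375) + (6)²(0.25) + (8)²(0.125) + (11)²(0.25) = 50.625

50.63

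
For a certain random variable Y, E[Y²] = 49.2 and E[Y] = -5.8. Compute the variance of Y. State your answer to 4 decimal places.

15.5600

Var(Y) = 49.2 − (-5.8)² = 15.56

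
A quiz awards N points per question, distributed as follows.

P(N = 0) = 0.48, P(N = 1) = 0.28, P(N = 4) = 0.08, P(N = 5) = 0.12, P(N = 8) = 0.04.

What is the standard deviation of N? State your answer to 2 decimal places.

2.19

E[N] = (0)(0.48) + (1)(0.28) + (4)(0.08) + (5)(0.12) + (8)(0.04) = 1.52
E[N²] = (0)²(0.48) + (1)²(0.28) + (4)²(0.08) + (5)²(0.12) + (8)²(0.04) = 7.12
var(N) = E[N²] − (E[N])² = 7.12 − (1.52)² = 4.8096
SD(N) = √4.8096 ≈ 2.19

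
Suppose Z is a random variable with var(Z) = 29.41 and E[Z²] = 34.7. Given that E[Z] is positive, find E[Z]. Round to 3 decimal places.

2.300

(E[Z])² = E[Z²] − var(Z) = 34.7 − 29.41 = 5.29
E[Z] = √5.29 = 2.3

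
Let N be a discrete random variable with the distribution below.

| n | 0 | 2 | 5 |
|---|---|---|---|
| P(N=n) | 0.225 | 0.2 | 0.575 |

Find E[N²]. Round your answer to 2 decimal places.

15.18

E[N²] = (0)²(0.225) + (2)²(0.2) + (5)²(0.575) = 15.175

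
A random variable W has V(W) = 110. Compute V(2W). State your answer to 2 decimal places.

V(2W) = (2)²·V(W) = 4·110 = 440

440.00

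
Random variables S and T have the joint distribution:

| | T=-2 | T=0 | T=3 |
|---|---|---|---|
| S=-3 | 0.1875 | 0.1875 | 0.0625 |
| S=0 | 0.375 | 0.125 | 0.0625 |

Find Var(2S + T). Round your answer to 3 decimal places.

E[S] = -1.3125,  E[T] = -0.75,  E[ST] = 0.5625
Var(S) = 3.9375 − (-1.3125)² = 2.21484375;  Var(T) = 3.375 − (-0.75)² = 2.8125
Cov(S,T) = 0.5625 − (-1.3125)(-0.75) = -0.421875
Var(2S + T) = (2)²·2.21484375 + (1)²·2.8125 + 2·(2)·(1)·-0.421875 = 9.984375

9.984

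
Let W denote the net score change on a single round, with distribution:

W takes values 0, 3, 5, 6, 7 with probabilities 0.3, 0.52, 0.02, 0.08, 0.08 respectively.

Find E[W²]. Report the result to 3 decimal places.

11.980

E[W²] = (0)²(0.3) + (3)²(0.52) + (5)²(0.02) + (6)²(0.08) + (7)²(0.08) = 11.98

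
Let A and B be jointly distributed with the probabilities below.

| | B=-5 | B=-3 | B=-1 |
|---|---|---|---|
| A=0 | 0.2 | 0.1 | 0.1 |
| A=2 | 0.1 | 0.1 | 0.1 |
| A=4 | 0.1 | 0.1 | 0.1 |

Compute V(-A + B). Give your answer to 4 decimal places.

4.8000

E[A] = 1.8,  E[B] = -3.2,  E[AB] = -5.4
V(A) = 6 − (1.8)² = 2.76;  V(B) = 13 − (-3.2)² = 2.76
Cov(A,B) = -5.4 − (1.8)(-3.2) = 0.36
V(-A + B) = (-1)²·2.76 + (1)²·2.76 + 2·(-1)·(1)·0.36 = 4.8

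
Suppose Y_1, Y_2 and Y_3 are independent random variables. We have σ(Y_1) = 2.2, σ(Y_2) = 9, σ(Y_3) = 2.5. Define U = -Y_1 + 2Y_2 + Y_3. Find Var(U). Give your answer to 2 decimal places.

335.09

Var(Y_1) = 4.84, Var(Y_2) = 81, Var(Y_3) = 6.25
By independence, Var(U) = (-1)²Var(Y_1) + (2)²Var(Y_2) + (1)²Var(Y_3)
= (-1)²·4.84 + (2)²·81 + (1)²·6.25 = 335.09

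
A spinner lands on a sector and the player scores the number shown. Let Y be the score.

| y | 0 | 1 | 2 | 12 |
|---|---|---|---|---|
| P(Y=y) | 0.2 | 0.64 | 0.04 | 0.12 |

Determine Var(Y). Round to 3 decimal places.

E[Y] = (0)(0.2) + (1)(0.64) + (2)(0.04) + (12)(0.12) = 2.16
E[Y²] = (0)²(0.2) + (1)²(0.64) + (2)²(0.04) + (12)²(0.12) = 18.08
Var(Y) = E[Y²] − (E[Y])² = 18.08 − (2.16)² = 13.4144

13.414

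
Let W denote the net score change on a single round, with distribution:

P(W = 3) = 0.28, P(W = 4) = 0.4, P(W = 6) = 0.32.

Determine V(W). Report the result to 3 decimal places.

E[W] = (3)(0.28) + (4)(0.4) + (6)(0.32) = 4.36
E[W²] = (3)²(0.28) + (4)²(0.4) + (6)²(0.32) = 20.44
V(W) = E[W²] − (E[W])² = 20.44 − (4.36)² = 1.4304

1.430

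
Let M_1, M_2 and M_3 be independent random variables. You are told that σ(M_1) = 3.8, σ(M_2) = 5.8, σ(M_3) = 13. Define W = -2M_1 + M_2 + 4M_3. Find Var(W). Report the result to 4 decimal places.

2795.4000

Var(M_1) = 14.44, Var(M_2) = 33.64, Var(M_3) = 169
By independence, Var(W) = (-2)²Var(M_1) + (1)²Var(M_2) + (4)²Var(M_3)
= (-2)²·14.44 + (1)²·33.64 + (4)²·169 = 2795.4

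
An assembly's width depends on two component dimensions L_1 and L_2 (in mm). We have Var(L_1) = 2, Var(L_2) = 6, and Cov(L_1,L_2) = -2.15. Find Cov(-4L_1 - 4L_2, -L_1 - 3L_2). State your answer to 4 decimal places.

Cov(-4L_1 - 4L_2, -L_1 - 3L_2) = (-4)(-1)Var(L_1) + (-4)(-3)Var(L_2) + [(-4)(-3) + (-4)(-1)]Cov(L_1,L_2)
= 4·2 + 12·6 + 16·-2.15 = 45.6

45.6000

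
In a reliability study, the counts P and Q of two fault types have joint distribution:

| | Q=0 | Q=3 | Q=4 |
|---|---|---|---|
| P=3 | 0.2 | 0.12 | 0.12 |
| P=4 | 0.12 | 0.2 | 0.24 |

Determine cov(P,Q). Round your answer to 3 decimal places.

0.216

E[P] = 3.56,  E[Q] = 2.4
E[PQ] = 8.76
cov(P,Q) = E[PQ] − E[P]E[Q] = 8.76 − (3.56)(2.4) = 0.216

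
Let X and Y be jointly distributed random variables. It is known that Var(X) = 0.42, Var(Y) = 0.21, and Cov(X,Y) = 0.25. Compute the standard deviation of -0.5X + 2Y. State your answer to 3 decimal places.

0.667

Var(-0.5X + 2Y) = (-0.5)²·Var(X) + (2)²·Var(Y) + 2·(-0.5)·(2)·Cov(X,Y)
= 0.25·0.42 + 4·0.21 + -2·0.25 = 0.445
σ(-0.5X + 2Y) = √0.445 ≈ 0.667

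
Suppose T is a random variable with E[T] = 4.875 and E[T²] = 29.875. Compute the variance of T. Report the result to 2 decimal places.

6.11

Var(T) = 29.875 − (4.875)² = 6.109375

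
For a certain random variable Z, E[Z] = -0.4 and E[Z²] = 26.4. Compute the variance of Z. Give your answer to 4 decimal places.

26.2400

Var(Z) = 26.4 − (-0.4)² = 26.24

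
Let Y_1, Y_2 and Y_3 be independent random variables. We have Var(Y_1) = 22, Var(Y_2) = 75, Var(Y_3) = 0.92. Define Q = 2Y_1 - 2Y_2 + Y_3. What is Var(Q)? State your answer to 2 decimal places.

388.92

By independence, Var(Q) = (2)²Var(Y_1) + (-2)²Var(Y_2) + (1)²Var(Y_3)
= (2)²·22 + (-2)²·75 + (1)²·0.92 = 388.92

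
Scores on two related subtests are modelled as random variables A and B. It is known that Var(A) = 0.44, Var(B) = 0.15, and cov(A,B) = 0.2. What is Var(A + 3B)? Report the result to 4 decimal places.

Var(A + 3B) = (1)²·Var(A) + (3)²·Var(B) + 2·(1)·(3)·cov(A,B)
= 1·0.44 + 9·0.15 + 6·0.2 = 2.99

2.9900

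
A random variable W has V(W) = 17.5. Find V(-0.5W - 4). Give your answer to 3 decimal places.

4.375

V(-0.5W - 4) = (-0.5)²·V(W) = 0.25·17.5 = 4.375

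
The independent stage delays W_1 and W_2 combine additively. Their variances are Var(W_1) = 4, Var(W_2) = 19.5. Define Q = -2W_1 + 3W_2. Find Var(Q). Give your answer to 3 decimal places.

By independence, Var(Q) = (-2)²Var(W_1) + (3)²Var(W_2)
= (-2)²·4 + (3)²·19.5 = 191.5

191.500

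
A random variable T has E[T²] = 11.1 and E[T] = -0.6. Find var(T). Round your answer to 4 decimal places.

var(T) = 11.1 − (-0.6)² = 10.74

10.7400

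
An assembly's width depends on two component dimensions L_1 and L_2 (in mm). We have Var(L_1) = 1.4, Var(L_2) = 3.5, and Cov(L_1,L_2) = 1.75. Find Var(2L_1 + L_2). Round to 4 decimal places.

16.1000

Var(2L_1 + L_2) = (2)²·Var(L_1) + (1)²·Var(L_2) + 2·(2)·(1)·Cov(L_1,L_2)
= 4·1.4 + 1·3.5 + 4·1.75 = 16.1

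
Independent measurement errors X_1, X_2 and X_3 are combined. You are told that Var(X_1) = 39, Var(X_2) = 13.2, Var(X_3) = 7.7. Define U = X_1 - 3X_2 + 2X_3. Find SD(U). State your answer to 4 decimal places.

13.7332

By independence, Var(U) = (1)²Var(X_1) + (-3)²Var(X_2) + (2)²Var(X_3)
= (1)²·39 + (-3)²·13.2 + (2)²·7.7 = 188.6
SD(U) = √188.6 ≈ 13.7332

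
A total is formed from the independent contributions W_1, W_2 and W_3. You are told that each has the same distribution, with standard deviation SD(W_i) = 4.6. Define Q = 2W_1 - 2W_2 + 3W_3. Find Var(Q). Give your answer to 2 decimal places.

Var(W_i) = (4.6)² = 21.16
By independence, Var(Q) = (2)²Var(W_1) + (-2)²Var(W_2) + (3)²Var(W_3)
= (2)²·21.16 + (-2)²·21.16 + (3)²·21.16 = 359.72

359.72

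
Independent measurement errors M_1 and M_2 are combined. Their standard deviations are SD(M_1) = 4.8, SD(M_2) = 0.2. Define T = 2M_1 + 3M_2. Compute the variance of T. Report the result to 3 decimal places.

92.520

V(M_1) = 23.04, V(M_2) = 0.04
By independence, V(T) = (2)²V(M_1) + (3)²V(M_2)
= (2)²·23.04 + (3)²·0.04 = 92.52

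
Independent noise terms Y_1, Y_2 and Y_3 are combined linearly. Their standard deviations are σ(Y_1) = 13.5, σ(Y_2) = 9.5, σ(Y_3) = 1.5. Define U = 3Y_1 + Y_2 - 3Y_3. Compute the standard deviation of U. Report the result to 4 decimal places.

Var(Y_1) = 182.25, Var(Y_2) = 90.25, Var(Y_3) = 2.25
By independence, Var(U) = (3)²Var(Y_1) + (1)²Var(Y_2) + (-3)²Var(Y_3)
= (3)²·182.25 + (1)²·90.25 + (-3)²·2.25 = 1750.75
σ(U) = √1750.75 ≈ 41.8420

41.8420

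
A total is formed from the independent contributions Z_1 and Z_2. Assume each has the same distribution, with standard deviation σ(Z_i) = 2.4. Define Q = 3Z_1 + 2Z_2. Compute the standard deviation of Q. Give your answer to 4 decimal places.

Var(Z_i) = (2.4)² = 5.76
By independence, Var(Q) = (3)²Var(Z_1) + (2)²Var(Z_2)
= (3)²·5.76 + (2)²·5.76 = 74.88
σ(Q) = √74.88 ≈ 8.6533

8.6533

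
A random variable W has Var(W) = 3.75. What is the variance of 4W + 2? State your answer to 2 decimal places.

Var(4W + 2) = (4)²·Var(W) = 16·3.75 = 60

60.00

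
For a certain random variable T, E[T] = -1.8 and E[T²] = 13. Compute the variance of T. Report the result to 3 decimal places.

9.760

Var(T) = 13 − (-1.8)² = 9.76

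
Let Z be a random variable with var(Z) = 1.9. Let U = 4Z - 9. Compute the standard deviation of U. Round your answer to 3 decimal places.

var(4Z - 9) = (4)²·1.9 = 30.4
σ(U) = √30.4 ≈ 5.514

5.514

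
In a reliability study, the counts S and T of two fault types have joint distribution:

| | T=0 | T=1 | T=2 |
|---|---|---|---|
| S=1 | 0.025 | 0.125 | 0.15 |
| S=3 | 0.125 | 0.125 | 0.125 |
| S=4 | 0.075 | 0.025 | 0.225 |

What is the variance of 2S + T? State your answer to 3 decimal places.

E[S] = 2.725,  E[T] = 1.275,  E[ST] = 3.45
Var(S) = 8.875 − (2.725)² = 1.449375;  Var(T) = 2.275 − (1.275)² = 0.649375
cov(S,T) = 3.45 − (2.725)(1.275) = -0.024375
Var(2S + T) = (2)²·1.449375 + (1)²·0.649375 + 2·(2)·(1)·-0.024375 = 6.349375

6.349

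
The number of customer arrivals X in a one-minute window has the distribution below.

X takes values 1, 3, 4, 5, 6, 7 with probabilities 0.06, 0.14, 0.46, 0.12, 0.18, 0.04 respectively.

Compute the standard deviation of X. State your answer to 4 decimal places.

1.3422

E[X] = (1)(0.06) + (3)(0.14) + (4)(0.46) + (5)(0.12) + (6)(0.18) + (7)(0.04) = 4.28
E[X²] = (1)²(0.06) + (3)²(0.14) + (4)²(0.46) + (5)²(0.12) + (6)²(0.18) + (7)²(0.04) = 20.12
var(X) = E[X²] − (E[X])² = 20.12 − (4.28)² = 1.8016
σ(X) = √1.8016 ≈ 1.3422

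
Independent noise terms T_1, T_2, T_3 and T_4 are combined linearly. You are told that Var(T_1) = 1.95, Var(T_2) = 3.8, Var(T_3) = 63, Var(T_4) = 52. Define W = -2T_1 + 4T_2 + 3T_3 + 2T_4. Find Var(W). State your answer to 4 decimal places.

843.6000

By independence, Var(W) = (-2)²Var(T_1) + (4)²Var(T_2) + (3)²Var(T_3) + (2)²Var(T_4)
= (-2)²·1.95 + (4)²·3.8 + (3)²·63 + (2)²·52 = 843.6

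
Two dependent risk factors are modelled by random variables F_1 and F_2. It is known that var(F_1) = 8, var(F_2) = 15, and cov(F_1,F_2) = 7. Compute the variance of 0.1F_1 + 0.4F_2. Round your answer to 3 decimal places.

3.040

var(0.1F_1 + 0.4F_2) = (0.1)²·var(F_1) + (0.4)²·var(F_2) + 2·(0.1)·(0.4)·cov(F_1,F_2)
= 0.01·8 + 0.16·15 + 0.08·7 = 3.04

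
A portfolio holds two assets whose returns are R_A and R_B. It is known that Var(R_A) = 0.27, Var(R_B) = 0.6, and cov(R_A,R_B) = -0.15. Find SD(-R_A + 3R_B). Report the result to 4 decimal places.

Var(-R_A + 3R_B) = (-1)²·Var(R_A) + (3)²·Var(R_B) + 2·(-1)·(3)·cov(R_A,R_B)
= 1·0.27 + 9·0.6 + -6·-0.15 = 6.57
SD(-R_A + 3R_B) = √6.57 ≈ 2.5632

2.5632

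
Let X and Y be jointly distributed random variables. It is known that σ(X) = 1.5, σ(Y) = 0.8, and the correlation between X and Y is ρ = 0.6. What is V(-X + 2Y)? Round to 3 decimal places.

V(X) = (1.5)² = 2.25;  V(Y) = (0.8)² = 0.64
Cov(X,Y) = ρ·σ(X)·σ(Y) = 0.6·1.5·0.8 = 0.72
V(-X + 2Y) = (-1)²·V(X) + (2)²·V(Y) + 2·(-1)·(2)·Cov(X,Y)
= 1·2.25 + 4·0.64 + -4·0.72 = 1.93

1.930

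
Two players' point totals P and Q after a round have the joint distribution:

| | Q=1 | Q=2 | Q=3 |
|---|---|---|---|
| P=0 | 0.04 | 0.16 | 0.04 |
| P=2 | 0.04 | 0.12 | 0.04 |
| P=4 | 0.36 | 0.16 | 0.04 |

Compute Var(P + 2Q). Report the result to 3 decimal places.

E[P] = 2.64,  E[Q] = 1.68,  E[PQ] = 4
Var(P) = 9.76 − (2.64)² = 2.7904;  Var(Q) = 3.28 − (1.68)² = 0.4576
cov(P,Q) = 4 − (2.64)(1.68) = -0.4352
Var(P + 2Q) = (1)²·2.7904 + (2)²·0.4576 + 2·(1)·(2)·-0.4352 = 2.88

2.880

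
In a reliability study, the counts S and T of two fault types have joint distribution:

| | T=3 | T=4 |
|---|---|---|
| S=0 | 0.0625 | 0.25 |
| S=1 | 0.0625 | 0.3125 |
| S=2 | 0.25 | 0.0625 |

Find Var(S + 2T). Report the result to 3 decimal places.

0.813

E[S] = 1,  E[T] = 3.625,  E[ST] = 3.4375
Var(S) = 1.625 − (1)² = 0.625;  Var(T) = 13.375 − (3.625)² = 0.234375
Cov(S,T) = 3.4375 − (1)(3.625) = -0.1875
Var(S + 2T) = (1)²·0.625 + (2)²·0.234375 + 2·(1)·(2)·-0.1875 = 0.8125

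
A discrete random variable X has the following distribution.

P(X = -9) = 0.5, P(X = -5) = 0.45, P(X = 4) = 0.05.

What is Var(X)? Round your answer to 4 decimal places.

9.6475

E[X] = (-9)(0.5) + (-5)(0.45) + (4)(0.05) = -6.55
E[X²] = (-9)²(0.5) + (-5)²(0.45) + (4)²(0.05) = 52.55
Var(X) = E[X²] − (E[X])² = 52.55 − (-6.55)² = 9.6475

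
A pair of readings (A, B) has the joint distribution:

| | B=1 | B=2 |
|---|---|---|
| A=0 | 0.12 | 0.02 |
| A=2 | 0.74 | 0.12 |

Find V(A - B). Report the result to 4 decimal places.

0.6036

E[A] = 1.72,  E[B] = 1.14,  E[AB] = 1.96
V(A) = 3.44 − (1.72)² = 0.4816;  V(B) = 1.42 − (1.14)² = 0.1204
cov(A,B) = 1.96 − (1.72)(1.14) = -0.0008
V(A - B) = (1)²·0.4816 + (-1)²·0.1204 + 2·(1)·(-1)·-0.0008 = 0.6036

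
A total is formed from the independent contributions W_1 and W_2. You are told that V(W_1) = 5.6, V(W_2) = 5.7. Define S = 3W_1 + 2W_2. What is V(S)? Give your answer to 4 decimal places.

73.2000

By independence, V(S) = (3)²V(W_1) + (2)²V(W_2)
= (3)²·5.6 + (2)²·5.7 = 73.2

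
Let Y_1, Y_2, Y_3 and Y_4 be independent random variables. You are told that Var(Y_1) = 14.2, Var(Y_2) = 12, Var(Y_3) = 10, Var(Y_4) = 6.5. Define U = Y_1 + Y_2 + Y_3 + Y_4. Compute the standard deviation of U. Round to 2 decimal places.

By independence, Var(U) = (1)²Var(Y_1) + (1)²Var(Y_2) + (1)²Var(Y_3) + (1)²Var(Y_4)
= (1)²·14.2 + (1)²·12 + (1)²·10 + (1)²·6.5 = 42.7
SD(U) = √42.7 ≈ 6.53

6.53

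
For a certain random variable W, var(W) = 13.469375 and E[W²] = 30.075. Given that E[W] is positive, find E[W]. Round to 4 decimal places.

4.0750

(E[W])² = E[W²] − var(W) = 30.075 − 13.469375 = 16.605625
E[W] = √16.605625 = 4.075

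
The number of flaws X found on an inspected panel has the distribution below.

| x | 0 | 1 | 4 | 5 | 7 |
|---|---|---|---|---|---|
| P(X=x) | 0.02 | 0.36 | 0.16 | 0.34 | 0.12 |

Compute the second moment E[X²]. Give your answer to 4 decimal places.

17.3000

E[X²] = (0)²(0.02) + (1)²(0.36) + (4)²(0.16) + (5)²(0.34) + (7)²(0.12) = 17.3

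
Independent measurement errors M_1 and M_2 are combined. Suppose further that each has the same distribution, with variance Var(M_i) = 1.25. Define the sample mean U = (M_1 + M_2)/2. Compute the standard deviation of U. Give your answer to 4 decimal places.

0.7906

By independence, Var(U) = (0.5)²Var(M_1) + (0.5)²Var(M_2)
= (0.5)²·1.25 + (0.5)²·1.25 = 0.625
SD(U) = √0.625 ≈ 0.7906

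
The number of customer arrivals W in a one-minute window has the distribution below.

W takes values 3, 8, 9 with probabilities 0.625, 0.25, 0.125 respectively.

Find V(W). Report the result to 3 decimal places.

6.750

E[W] = (3)(0.625) + (8)(0.25) + (9)(0.125) = 5
E[W²] = (3)²(0.625) + (8)²(0.25) + (9)²(0.125) = 31.75
V(W) = E[W²] − (E[W])² = 31.75 − (5)² = 6.75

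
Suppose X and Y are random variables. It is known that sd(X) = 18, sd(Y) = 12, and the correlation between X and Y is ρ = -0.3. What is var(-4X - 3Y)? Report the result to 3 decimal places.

var(X) = (18)² = 324;  var(Y) = (12)² = 144
Cov(X,Y) = ρ·sd(X)·sd(Y) = -0.3·18·12 = -64.8
var(-4X - 3Y) = (-4)²·var(X) + (-3)²·var(Y) + 2·(-4)·(-3)·Cov(X,Y)
= 16·324 + 9·144 + 24·-64.8 = 4924.8

4924.800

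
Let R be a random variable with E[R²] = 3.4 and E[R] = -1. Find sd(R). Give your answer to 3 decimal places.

V(R) = 3.4 − (-1)² = 2.4
sd(R) = √2.4 ≈ 1.549

1.549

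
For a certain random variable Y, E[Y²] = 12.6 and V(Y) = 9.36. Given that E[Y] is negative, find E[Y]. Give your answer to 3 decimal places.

(E[Y])² = E[Y²] − V(Y) = 12.6 − 9.36 = 3.24
E[Y] = −√3.24 = -1.8

-1.800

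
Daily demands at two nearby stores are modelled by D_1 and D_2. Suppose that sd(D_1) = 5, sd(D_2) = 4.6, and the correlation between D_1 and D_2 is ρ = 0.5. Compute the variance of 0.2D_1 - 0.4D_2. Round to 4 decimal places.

var(D_1) = (5)² = 25;  var(D_2) = (4.6)² = 21.16
Cov(D_1,D_2) = ρ·sd(D_1)·sd(D_2) = 0.5·5·4.6 = 11.5
var(0.2D_1 - 0.4D_2) = (0.2)²·var(D_1) + (-0.4)²·var(D_2) + 2·(0.2)·(-0.4)·Cov(D_1,D_2)
= 0.04·25 + 0.16·21.16 + -0.16·11.5 = 2.5456

2.5456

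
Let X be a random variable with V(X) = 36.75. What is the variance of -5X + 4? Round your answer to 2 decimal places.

918.75

V(-5X + 4) = (-5)²·V(X) = 25·36.75 = 918.75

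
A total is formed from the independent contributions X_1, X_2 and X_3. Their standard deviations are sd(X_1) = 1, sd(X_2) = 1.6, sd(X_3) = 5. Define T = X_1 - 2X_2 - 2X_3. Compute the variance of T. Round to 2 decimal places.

V(X_1) = 1, V(X_2) = 2.56, V(X_3) = 25
By independence, V(T) = (1)²V(X_1) + (-2)²V(X_2) + (-2)²V(X_3)
= (1)²·1 + (-2)²·2.56 + (-2)²·25 = 111.24

111.24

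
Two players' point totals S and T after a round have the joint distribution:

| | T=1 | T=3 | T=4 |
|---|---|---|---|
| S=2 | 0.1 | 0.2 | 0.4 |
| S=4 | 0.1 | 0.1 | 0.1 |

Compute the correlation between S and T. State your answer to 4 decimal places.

E[S] = 2.6,  E[T] = 3.1
E[ST] = 7.8
Cov(S,T) = E[ST] − E[S]E[T] = 7.8 − (2.6)(3.1) = -0.26
Var(S) = 0.84,  Var(T) = 1.29
ρ = -0.26 / √(0.84·1.29) ≈ -0.2498

-0.2498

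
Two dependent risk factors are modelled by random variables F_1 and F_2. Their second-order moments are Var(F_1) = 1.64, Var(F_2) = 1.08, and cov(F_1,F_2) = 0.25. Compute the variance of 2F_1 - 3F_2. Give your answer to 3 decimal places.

Var(2F_1 - 3F_2) = (2)²·Var(F_1) + (-3)²·Var(F_2) + 2·(2)·(-3)·cov(F_1,F_2)
= 4·1.64 + 9·1.08 + -12·0.25 = 13.28

13.280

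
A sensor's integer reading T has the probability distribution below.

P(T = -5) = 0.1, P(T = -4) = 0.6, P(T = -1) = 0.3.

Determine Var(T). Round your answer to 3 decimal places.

2.160

E[T] = (-5)(0.1) + (-4)(0.6) + (-1)(0.3) = -3.2
E[T²] = (-5)²(0.1) + (-4)²(0.6) + (-1)²(0.3) = 12.4
Var(T) = E[T²] − (E[T])² = 12.4 − (-3.2)² = 2.16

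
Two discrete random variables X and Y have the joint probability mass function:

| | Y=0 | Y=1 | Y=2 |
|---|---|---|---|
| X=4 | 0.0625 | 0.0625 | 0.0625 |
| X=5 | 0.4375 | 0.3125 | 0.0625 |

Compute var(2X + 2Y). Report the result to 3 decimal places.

E[X] = 4.8125,  E[Y] = 0.625,  E[XY] = 2.9375
var(X) = 23.3125 − (4.8125)² = 0.15234375;  var(Y) = 0.875 − (0.625)² = 0.484375
cov(X,Y) = 2.9375 − (4.8125)(0.625) = -0.0703125
var(2X + 2Y) = (2)²·0.15234375 + (2)²·0.484375 + 2·(2)·(2)·-0.0703125 = 1.984375

1.984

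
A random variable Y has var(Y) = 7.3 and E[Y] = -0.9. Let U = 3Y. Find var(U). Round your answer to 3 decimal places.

65.700

var(3Y) = (3)²·var(Y) = 9·7.3 = 65.7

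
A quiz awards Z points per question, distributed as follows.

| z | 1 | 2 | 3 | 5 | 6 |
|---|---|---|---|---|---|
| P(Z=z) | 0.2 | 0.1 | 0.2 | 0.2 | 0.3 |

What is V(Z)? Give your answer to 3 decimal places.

3.760

E[Z] = (1)(0.2) + (2)(0.1) + (3)(0.2) + (5)(0.2) + (6)(0.3) = 3.8
E[Z²] = (1)²(0.2) + (2)²(0.1) + (3)²(0.2) + (5)²(0.2) + (6)²(0.3) = 18.2
V(Z) = E[Z²] − (E[Z])² = 18.2 − (3.8)² = 3.76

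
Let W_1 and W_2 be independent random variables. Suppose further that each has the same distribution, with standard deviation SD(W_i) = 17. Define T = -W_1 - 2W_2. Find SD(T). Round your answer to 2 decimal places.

38.01

var(W_i) = (17)² = 289
By independence, var(T) = (-1)²var(W_1) + (-2)²var(W_2)
= (-1)²·289 + (-2)²·289 = 1445
SD(T) = √1445 ≈ 38.01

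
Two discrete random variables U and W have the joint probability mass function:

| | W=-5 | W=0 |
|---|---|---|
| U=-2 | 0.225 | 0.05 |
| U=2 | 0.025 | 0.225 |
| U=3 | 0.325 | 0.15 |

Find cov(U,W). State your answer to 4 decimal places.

E[U] = 1.375,  E[W] = -2.875
E[UW] = -2.875
cov(U,W) = E[UW] − E[U]E[W] = -2.875 − (1.375)(-2.875) = 1.078125

1.0781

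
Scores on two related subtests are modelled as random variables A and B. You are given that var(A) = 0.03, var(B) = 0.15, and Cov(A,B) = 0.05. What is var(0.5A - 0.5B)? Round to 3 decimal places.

var(0.5A - 0.5B) = (0.5)²·var(A) + (-0.5)²·var(B) + 2·(0.5)·(-0.5)·Cov(A,B)
= 0.25·0.03 + 0.25·0.15 + -0.5·0.05 = 0.02

0.020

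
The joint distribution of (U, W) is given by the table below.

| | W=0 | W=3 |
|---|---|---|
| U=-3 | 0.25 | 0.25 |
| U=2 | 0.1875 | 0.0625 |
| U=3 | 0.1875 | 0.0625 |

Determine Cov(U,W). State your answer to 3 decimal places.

-1.031

E[U] = -0.25,  E[W] = 1.125
E[UW] = -1.3125
Cov(U,W) = E[UW] − E[U]E[W] = -1.3125 − (-0.25)(1.125) = -1.03125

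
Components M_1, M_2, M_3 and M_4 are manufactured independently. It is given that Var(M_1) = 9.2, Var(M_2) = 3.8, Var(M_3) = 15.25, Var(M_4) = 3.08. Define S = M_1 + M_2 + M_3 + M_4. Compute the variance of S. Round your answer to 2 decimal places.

By independence, Var(S) = (1)²Var(M_1) + (1)²Var(M_2) + (1)²Var(M_3) + (1)²Var(M_4)
= (1)²·9.2 + (1)²·3.8 + (1)²·15.25 + (1)²·3.08 = 31.33

31.33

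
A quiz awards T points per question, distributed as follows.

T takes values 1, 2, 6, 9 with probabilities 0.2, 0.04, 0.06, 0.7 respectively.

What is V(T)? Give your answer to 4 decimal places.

E[T] = (1)(0.2) + (2)(0.04) + (6)(0.06) + (9)(0.7) = 6.94
E[T²] = (1)²(0.2) + (2)²(0.04) + (6)²(0.06) + (9)²(0.7) = 59.22
V(T) = E[T²] − (E[T])² = 59.22 − (6.94)² = 11.0564

11.0564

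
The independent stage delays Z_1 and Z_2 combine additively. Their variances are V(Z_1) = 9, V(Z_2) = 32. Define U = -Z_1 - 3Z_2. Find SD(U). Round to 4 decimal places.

By independence, V(U) = (-1)²V(Z_1) + (-3)²V(Z_2)
= (-1)²·9 + (-3)²·32 = 297
SD(U) = √297 ≈ 17.2337

17.2337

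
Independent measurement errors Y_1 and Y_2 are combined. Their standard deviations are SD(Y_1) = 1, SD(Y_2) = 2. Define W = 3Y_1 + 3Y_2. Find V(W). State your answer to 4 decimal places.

V(Y_1) = 1, V(Y_2) = 4
By independence, V(W) = (3)²V(Y_1) + (3)²V(Y_2)
= (3)²·1 + (3)²·4 = 45

45.0000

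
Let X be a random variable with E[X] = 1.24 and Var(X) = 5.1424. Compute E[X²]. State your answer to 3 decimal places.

6.680

E[X²] = Var(X) + (E[X])² = 5.1424 + (1.24)² = 6.68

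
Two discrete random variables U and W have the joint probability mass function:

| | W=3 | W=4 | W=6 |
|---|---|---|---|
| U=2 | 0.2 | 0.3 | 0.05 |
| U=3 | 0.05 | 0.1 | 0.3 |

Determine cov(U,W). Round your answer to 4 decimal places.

E[U] = 2.45,  E[W] = 4.45
E[UW] = 11.25
cov(U,W) = E[UW] − E[U]E[W] = 11.25 − (2.45)(4.45) = 0.3475

0.3475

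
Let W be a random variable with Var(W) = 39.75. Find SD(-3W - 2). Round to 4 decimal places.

18.9143

Var(-3W - 2) = (-3)²·39.75 = 357.75
SD(-3W - 2) = √357.75 ≈ 18.9143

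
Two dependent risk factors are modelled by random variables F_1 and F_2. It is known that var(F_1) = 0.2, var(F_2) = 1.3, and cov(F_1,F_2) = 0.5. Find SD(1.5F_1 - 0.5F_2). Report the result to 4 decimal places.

0.1581

var(1.5F_1 - 0.5F_2) = (1.5)²·var(F_1) + (-0.5)²·var(F_2) + 2·(1.5)·(-0.5)·cov(F_1,F_2)
= 2.25·0.2 + 0.25·1.3 + -1.5·0.5 = 0.025
SD(1.5F_1 - 0.5F_2) = √0.025 ≈ 0.1581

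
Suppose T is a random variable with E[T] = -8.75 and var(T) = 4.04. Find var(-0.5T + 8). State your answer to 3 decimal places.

1.010

var(-0.5T + 8) = (-0.5)²·var(T) = 0.25·4.04 = 1.01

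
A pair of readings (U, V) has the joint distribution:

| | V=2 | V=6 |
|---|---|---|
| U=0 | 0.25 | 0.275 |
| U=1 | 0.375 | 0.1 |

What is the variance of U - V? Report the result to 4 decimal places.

4.6244

E[U] = 0.475,  E[V] = 3.5,  E[UV] = 1.35
Var(U) = 0.475 − (0.475)² = 0.249375;  Var(V) = 16 − (3.5)² = 3.75
cov(U,V) = 1.35 − (0.475)(3.5) = -0.3125
Var(U - V) = (1)²·0.249375 + (-1)²·3.75 + 2·(1)·(-1)·-0.3125 = 4.624375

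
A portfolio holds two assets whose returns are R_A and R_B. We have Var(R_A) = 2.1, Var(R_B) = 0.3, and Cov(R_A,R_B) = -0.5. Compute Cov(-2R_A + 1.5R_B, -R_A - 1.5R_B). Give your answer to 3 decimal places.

Cov(-2R_A + 1.5R_B, -R_A - 1.5R_B) = (-2)(-1)Var(R_A) + (1.5)(-1.5)Var(R_B) + [(-2)(-1.5) + (1.5)(-1)]Cov(R_A,R_B)
= 2·2.1 + -2.25·0.3 + 1.5·-0.5 = 2.775

2.775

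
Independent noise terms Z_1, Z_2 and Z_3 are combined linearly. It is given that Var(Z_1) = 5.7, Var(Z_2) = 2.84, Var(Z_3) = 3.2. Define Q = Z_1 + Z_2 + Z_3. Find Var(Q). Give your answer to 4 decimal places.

By independence, Var(Q) = (1)²Var(Z_1) + (1)²Var(Z_2) + (1)²Var(Z_3)
= (1)²·5.7 + (1)²·2.84 + (1)²·3.2 = 11.74

11.7400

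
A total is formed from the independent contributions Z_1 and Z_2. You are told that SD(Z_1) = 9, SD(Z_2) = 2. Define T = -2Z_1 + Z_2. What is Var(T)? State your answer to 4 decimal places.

328.0000

Var(Z_1) = 81, Var(Z_2) = 4
By independence, Var(T) = (-2)²Var(Z_1) + (1)²Var(Z_2)
= (-2)²·81 + (1)²·4 = 328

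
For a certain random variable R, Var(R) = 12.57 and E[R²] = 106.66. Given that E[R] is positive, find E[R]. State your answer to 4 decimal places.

(E[R])² = E[R²] − Var(R) = 106.66 − 12.57 = 94.09
E[R] = √94.09 = 9.7

9.7000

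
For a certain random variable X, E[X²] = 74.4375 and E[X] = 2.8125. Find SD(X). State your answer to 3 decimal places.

V(X) = 74.4375 − (2.8125)² = 66.52734375
SD(X) = √66.52734375 ≈ 8.156

8.156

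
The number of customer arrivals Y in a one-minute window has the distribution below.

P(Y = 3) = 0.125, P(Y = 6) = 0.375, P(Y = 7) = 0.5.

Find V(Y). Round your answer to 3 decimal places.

1.609

E[Y] = (3)(0.125) + (6)(0.375) + (7)(0.5) = 6.125
E[Y²] = (3)²(0.125) + (6)²(0.375) + (7)²(0.5) = 39.125
V(Y) = E[Y²] − (E[Y])² = 39.125 − (6.125)² = 1.609375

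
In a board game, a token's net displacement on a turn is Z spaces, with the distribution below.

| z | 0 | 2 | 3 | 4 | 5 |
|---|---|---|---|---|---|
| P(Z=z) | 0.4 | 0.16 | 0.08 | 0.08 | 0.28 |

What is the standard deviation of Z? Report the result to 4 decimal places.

2.1075

E[Z] = (0)(0.4) + (2)(0.16) + (3)(0.08) + (4)(0.08) + (5)(0.28) = 2.28
E[Z²] = (0)²(0.4) + (2)²(0.16) + (3)²(0.08) + (4)²(0.08) + (5)²(0.28) = 9.64
var(Z) = E[Z²] − (E[Z])² = 9.64 − (2.28)² = 4.4416
SD(Z) = √4.4416 ≈ 2.1075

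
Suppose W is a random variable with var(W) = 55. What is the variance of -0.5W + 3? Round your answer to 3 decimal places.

var(-0.5W + 3) = (-0.5)²·var(W) = 0.25·55 = 13.75

13.750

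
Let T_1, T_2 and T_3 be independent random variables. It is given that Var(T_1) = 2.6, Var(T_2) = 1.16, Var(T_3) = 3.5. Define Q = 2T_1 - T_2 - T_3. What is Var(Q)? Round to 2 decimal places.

By independence, Var(Q) = (2)²Var(T_1) + (-1)²Var(T_2) + (-1)²Var(T_3)
= (2)²·2.6 + (-1)²·1.16 + (-1)²·3.5 = 15.06

15.06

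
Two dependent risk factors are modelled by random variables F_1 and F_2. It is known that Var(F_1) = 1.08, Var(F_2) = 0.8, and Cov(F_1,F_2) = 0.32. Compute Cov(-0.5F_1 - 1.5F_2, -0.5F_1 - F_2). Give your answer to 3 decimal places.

1.870

Cov(-0.5F_1 - 1.5F_2, -0.5F_1 - F_2) = (-0.5)(-0.5)Var(F_1) + (-1.5)(-1)Var(F_2) + [(-0.5)(-1) + (-1.5)(-0.5)]Cov(F_1,F_2)
= 0.25·1.08 + 1.5·0.8 + 1.25·0.32 = 1.87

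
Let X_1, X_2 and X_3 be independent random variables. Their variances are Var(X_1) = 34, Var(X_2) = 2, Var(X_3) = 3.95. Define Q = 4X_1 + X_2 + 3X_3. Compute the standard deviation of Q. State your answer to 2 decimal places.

By independence, Var(Q) = (4)²Var(X_1) + (1)²Var(X_2) + (3)²Var(X_3)
= (4)²·34 + (1)²·2 + (3)²·3.95 = 581.55
SD(Q) = √581.55 ≈ 24.12

24.12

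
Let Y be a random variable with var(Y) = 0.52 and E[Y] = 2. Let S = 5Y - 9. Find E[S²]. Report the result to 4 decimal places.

E[5Y - 9] = 5·2 − 9 = 1
var(5Y - 9) = (5)²·0.52 = 13
E[S²] = var(S) + (E[S])² = 13 + (1)² = 14

14.0000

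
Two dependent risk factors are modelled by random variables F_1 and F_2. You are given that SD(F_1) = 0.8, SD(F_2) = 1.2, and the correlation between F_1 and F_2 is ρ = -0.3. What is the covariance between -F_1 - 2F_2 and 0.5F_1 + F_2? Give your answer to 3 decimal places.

Var(F_1) = (0.8)² = 0.64;  Var(F_2) = (1.2)² = 1.44
cov(F_1,F_2) = ρ·SD(F_1)·SD(F_2) = -0.3·0.8·1.2 = -0.288
cov(-F_1 - 2F_2, 0.5F_1 + F_2) = (-1)(0.5)Var(F_1) + (-2)(1)Var(F_2) + [(-1)(1) + (-2)(0.5)]cov(F_1,F_2)
= -0.5·0.64 + -2·1.44 + -2·-0.288 = -2.624

-2.624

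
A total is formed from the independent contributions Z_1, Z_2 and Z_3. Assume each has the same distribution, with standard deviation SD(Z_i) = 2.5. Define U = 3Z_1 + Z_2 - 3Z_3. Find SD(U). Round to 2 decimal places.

Var(Z_i) = (2.5)² = 6.25
By independence, Var(U) = (3)²Var(Z_1) + (1)²Var(Z_2) + (-3)²Var(Z_3)
= (3)²·6.25 + (1)²·6.25 + (-3)²·6.25 = 118.75
SD(U) = √118.75 ≈ 10.90

10.90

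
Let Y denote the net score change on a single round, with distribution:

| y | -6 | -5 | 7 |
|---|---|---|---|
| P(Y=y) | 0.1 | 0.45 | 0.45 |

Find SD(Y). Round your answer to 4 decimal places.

6.0671

E[Y] = (-6)(0.1) + (-5)(0.45) + (7)(0.45) = 0.3
E[Y²] = (-6)²(0.1) + (-5)²(0.45) + (7)²(0.45) = 36.9
V(Y) = E[Y²] − (E[Y])² = 36.9 − (0.3)² = 36.81
SD(Y) = √36.81 ≈ 6.0671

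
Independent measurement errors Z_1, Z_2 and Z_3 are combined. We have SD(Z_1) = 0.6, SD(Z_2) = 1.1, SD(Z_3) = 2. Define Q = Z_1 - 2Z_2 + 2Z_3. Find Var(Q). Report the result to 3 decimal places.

Var(Z_1) = 0.36, Var(Z_2) = 1.21, Var(Z_3) = 4
By independence, Var(Q) = (1)²Var(Z_1) + (-2)²Var(Z_2) + (2)²Var(Z_3)
= (1)²·0.36 + (-2)²·1.21 + (2)²·4 = 21.2

21.200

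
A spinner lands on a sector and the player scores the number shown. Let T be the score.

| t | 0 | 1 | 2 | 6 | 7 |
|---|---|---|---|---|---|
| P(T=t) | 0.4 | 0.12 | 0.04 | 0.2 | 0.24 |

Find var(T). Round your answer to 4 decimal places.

9.7536

E[T] = (0)(0.4) + (1)(0.12) + (2)(0.04) + (6)(0.2) + (7)(0.24) = 3.08
E[T²] = (0)²(0.4) + (1)²(0.12) + (2)²(0.04) + (6)²(0.2) + (7)²(0.24) = 19.24
var(T) = E[T²] − (E[T])² = 19.24 − (3.08)² = 9.7536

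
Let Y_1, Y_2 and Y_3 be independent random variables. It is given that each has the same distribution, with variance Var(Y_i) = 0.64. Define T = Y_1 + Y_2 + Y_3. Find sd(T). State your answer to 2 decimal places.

By independence, Var(T) = (1)²Var(Y_1) + (1)²Var(Y_2) + (1)²Var(Y_3)
= (1)²·0.64 + (1)²·0.64 + (1)²·0.64 = 1.92
sd(T) = √1.92 ≈ 1.39

1.39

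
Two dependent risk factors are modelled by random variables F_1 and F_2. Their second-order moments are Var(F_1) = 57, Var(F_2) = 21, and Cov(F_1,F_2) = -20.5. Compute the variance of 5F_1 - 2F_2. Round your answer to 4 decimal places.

Var(5F_1 - 2F_2) = (5)²·Var(F_1) + (-2)²·Var(F_2) + 2·(5)·(-2)·Cov(F_1,F_2)
= 25·57 + 4·21 + -20·-20.5 = 1919

1919.0000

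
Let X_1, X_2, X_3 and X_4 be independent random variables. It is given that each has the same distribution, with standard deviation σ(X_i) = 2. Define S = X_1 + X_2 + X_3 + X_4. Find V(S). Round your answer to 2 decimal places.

V(X_i) = (2)² = 4
By independence, V(S) = (1)²V(X_1) + (1)²V(X_2) + (1)²V(X_3) + (1)²V(X_4)
= (1)²·4 + (1)²·4 + (1)²·4 + (1)²·4 = 16

16.00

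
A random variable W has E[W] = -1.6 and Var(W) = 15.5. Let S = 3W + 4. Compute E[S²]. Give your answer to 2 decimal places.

E[3W + 4] = 3·-1.6 + 4 = -0.8
Var(3W + 4) = (3)²·15.5 = 139.5
E[S²] = Var(S) + (E[S])² = 139.5 + (-0.8)² = 140.14

140.14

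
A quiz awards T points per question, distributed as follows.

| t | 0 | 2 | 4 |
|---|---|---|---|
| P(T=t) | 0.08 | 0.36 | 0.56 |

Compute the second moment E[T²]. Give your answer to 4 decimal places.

E[T²] = (0)²(0.08) + (2)²(0.36) + (4)²(0.56) = 10.4

10.4000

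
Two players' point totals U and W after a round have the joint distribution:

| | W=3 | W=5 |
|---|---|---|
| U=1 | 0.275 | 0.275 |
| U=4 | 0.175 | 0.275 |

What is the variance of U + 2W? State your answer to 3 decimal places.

E[U] = 2.35,  E[W] = 4.1,  E[UW] = 9.8
V(U) = 7.75 − (2.35)² = 2.2275;  V(W) = 17.8 − (4.1)² = 0.99
Cov(U,W) = 9.8 − (2.35)(4.1) = 0.165
V(U + 2W) = (1)²·2.2275 + (2)²·0.99 + 2·(1)·(2)·0.165 = 6.8475

6.848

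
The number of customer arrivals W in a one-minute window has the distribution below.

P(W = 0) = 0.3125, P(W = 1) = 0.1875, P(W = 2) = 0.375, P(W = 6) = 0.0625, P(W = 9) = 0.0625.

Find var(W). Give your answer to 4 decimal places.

5.4844

E[W] = (0)(0.3125) + (1)(0.1875) + (2)(0.375) + (6)(0.0625) + (9)(0.0625) = 1.875
E[W²] = (0)²(0.3125) + (1)²(0.1875) + (2)²(0.375) + (6)²(0.0625) + (9)²(0.0625) = 9
var(W) = E[W²] − (E[W])² = 9 − (1.875)² = 5.484375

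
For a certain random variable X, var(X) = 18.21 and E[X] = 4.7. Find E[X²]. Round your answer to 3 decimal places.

E[X²] = var(X) + (E[X])² = 18.21 + (4.7)² = 40.3

40.300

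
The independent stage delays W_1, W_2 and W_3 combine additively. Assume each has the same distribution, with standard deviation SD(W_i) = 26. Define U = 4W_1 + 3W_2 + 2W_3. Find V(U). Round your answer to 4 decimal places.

19604.0000

V(W_i) = (26)² = 676
By independence, V(U) = (4)²V(W_1) + (3)²V(W_2) + (2)²V(W_3)
= (4)²·676 + (3)²·676 + (2)²·676 = 19604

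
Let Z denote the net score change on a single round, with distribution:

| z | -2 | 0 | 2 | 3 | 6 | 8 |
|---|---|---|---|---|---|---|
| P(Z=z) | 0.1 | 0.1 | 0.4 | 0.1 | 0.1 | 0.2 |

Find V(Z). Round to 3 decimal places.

E[Z] = (-2)(0.1) + (0)(0.1) + (2)(0.4) + (3)(0.1) + (6)(0.1) + (8)(0.2) = 3.1
E[Z²] = (-2)²(0.1) + (0)²(0.1) + (2)²(0.4) + (3)²(0.1) + (6)²(0.1) + (8)²(0.2) = 19.3
V(Z) = E[Z²] − (E[Z])² = 19.3 − (3.1)² = 9.69

9.690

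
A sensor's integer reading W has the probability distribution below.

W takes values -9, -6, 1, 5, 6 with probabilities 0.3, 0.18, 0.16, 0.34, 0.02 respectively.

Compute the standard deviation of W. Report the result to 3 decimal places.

E[W] = (-9)(0.3) + (-6)(0.18) + (1)(0.16) + (5)(0.34) + (6)(0.02) = -1.8
E[W²] = (-9)²(0.3) + (-6)²(0.18) + (1)²(0.16) + (5)²(0.34) + (6)²(0.02) = 40.16
Var(W) = E[W²] − (E[W])² = 40.16 − (-1.8)² = 36.92
SD(W) = √36.92 ≈ 6.076

6.076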